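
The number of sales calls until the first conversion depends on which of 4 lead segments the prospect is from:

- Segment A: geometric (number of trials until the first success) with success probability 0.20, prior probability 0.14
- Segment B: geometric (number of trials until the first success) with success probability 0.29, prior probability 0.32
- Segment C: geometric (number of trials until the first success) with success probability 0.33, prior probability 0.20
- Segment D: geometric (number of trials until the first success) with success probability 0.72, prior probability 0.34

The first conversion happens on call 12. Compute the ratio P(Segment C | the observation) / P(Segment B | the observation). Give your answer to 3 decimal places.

0.376

The posterior odds equal the prior odds times the likelihood ratio: (π_i/π_j)·(f_i(x)/f_j(x)).
Evaluate each component's likelihood at the observed value:
  p_A = 0.20·(1−0.20)^11 = 0.20·0.0858993 = 0.0171799
  p_B = 0.29·(1−0.29)^11 = 0.29·0.0231122 = 0.00670255
  p_C = 0.33·(1−0.33)^11 = 0.33·0.012213 = 0.00403029
  p_D = 0.72·(1−0.72)^11 = 0.72·8.29351e-07 = 5.97133e-07
Odds = (0.20/0.32) × (0.00403029/0.00670255) = 0.625 × 0.601308 ≈ 0.376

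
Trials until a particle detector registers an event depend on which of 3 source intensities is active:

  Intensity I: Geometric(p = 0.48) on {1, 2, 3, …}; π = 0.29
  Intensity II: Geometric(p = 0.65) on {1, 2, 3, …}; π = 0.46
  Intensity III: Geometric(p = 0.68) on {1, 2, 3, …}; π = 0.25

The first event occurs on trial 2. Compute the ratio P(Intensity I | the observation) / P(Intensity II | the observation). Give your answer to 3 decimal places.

0.692

Only the two components matter; the odds are (π_i f_i(x)) / (π_j f_j(x)).
Component likelihoods at x = 2:
  L_I = 0.48·(1−0.48)^1 = 0.48·0.52 = 0.2496
  L_II = 0.65·(1−0.65)^1 = 0.65·0.35 = 0.2275
  L_III = 0.68·(1−0.68)^1 = 0.68·0.32 = 0.2176
Posterior odds = (π_I·L_I) / (π_II·L_II) = (0.29·0.2496) / (0.46·0.2275) = 0.072384 / 0.10465 ≈ 0.692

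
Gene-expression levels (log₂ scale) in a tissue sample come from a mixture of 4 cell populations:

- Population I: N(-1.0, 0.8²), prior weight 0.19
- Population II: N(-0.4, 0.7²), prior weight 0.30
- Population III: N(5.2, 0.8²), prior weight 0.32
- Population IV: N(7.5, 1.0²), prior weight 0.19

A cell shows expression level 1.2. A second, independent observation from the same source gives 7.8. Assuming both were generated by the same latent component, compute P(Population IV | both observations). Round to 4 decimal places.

0.0441

The responsibility of component k is π_k f_k(x) divided by Σ_j π_j f_j(x).
Since both observations come from the same component, the likelihood for component k is f_k(x₁)·f_k(x₂).
  p_I = [0.011367] × [2.64852e-27] = 3.01056e-29
  p_II = [0.0418147] × [9.07596e-31] = 3.79508e-32
  p_III = [1.8584e-06] × [0.00253631] = 4.71348e-09
  p_IV = [9.60143e-10] × [0.381388] = 3.66187e-10
Unnormalised posteriors:
  π_I·p_I = 0.19 × 3.01056e-29 = 5.72007e-30
  π_II·p_II = 0.30 × 3.79508e-32 = 1.13852e-32
  π_III·p_III = 0.32 × 4.71348e-09 = 1.50831e-09
  π_IV·p_IV = 0.19 × 3.66187e-10 = 6.95755e-11
Sum: 5.72007e-30 + 1.13852e-32 + 1.50831e-09 + 6.95755e-11 = 1.57789e-09
P(Population IV | x₁, x₂) ≈ 0.0441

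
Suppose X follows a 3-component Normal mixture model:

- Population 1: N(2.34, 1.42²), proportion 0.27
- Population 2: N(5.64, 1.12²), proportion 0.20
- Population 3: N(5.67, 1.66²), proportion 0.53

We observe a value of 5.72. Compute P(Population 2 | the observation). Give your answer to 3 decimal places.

By Bayes' theorem, P(k | x) = P(Z=k) f_k(x) / Σ_j P(Z=j) f_j(x).
Component likelihoods at x = 5.72:
  p_1 = 0.0165319
  p_2 = 0.355291
  p_3 = 0.240218
Weight by the priors:
  P(Z=1)·p_1 = 0.27 × 0.0165319 = 0.0044636
  P(Z=2)·p_2 = 0.20 × 0.355291 = 0.0710582
  P(Z=3)·p_3 = 0.53 × 0.240218 = 0.127315
Evidence: 0.0044636 + 0.0710582 + 0.127315 = 0.202837
P(Population 2 | the observation) = 0.0710582 / 0.202837 ≈ 0.350

0.350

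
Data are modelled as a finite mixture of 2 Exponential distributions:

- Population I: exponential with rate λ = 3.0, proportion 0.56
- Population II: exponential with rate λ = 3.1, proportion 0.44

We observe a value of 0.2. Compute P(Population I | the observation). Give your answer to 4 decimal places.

0.5568

By Bayes' theorem, P(k | x) = π_k f_k(x) / Σ_j π_j f_j(x).
Component likelihoods at x = 0.2:
  L_I = 1.64643
  L_II = 1.66763
Multiply by the mixture weights:
  π_I·L_I = 0.56 × 1.64643 = 0.922004
  π_II·L_II = 0.44 × 1.66763 = 0.733756
Denominator: 0.922004 + 0.733756 = 1.65576
Responsibility of Population I: 0.922004 / 1.65576 ≈ 0.5568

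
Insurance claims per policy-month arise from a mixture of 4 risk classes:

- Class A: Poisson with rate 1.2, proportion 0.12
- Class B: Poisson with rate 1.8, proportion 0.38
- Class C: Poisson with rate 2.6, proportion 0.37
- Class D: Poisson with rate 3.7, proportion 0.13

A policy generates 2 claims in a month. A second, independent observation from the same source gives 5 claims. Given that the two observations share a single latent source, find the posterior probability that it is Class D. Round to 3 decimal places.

0.246

P(component k | x) = π_k·f_k(x) / marginal(x), where marginal(x) = Σ_j π_j·f_j(x).
Since both observations come from the same component, the likelihood for component k is f_k(x₁)·f_k(x₂).
  p_A = [e^(−1.2)·1.2^2/2! = 0.21686] × [0.00624556] = 0.00135441
  p_B = [e^(−1.8)·1.8^2/2! = 0.267784] × [0.0260286] = 0.00697005
  p_C = [e^(−2.6)·2.6^2/2! = 0.251045] × [0.0735394] = 0.0184617
  p_D = [e^(−3.7)·3.7^2/2! = 0.169233] × [0.142869] = 0.0241781
Unnormalised posteriors:
  π_A·p_A = 0.12 × 0.00135441 = 0.000162529
  π_B·p_B = 0.38 × 0.00697005 = 0.00264862
  π_C·p_C = 0.37 × 0.0184617 = 0.00683082
  π_D·p_D = 0.13 × 0.0241781 = 0.00314315
Evidence: 0.000162529 + 0.00264862 + 0.00683082 + 0.00314315 = 0.0127851
Responsibility of Class D: 0.00314315 / 0.0127851 ≈ 0.246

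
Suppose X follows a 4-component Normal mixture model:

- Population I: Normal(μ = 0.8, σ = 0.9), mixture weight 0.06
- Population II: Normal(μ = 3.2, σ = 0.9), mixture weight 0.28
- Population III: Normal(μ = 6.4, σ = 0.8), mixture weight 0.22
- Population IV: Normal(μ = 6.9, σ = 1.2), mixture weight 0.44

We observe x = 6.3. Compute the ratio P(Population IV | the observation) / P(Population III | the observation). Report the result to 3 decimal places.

Since P(k|x) ∝ w_k f_k(x), the posterior odds are w_i f_i(x) / (w_j f_j(x)).
Component likelihoods at x = 6.3:
  L_I = (1/(0.9·√(2π)))·exp(−(6.3−0.8)²/(2·0.9²)) = 0.443269·exp(-18.67284) = 3.44474e-09
  L_II = (1/(0.9·√(2π)))·exp(−(6.3−3.2)²/(2·0.9²)) = 0.443269·exp(-5.93210) = 0.00117595
  L_III = (1/(0.8·√(2π)))·exp(−(6.3−6.4)²/(2·0.8²)) = 0.498678·exp(-0.00781) = 0.494797
  L_IV = (1/(1.2·√(2π)))·exp(−(6.3−6.9)²/(2·1.2²)) = 0.332452·exp(-0.12500) = 0.293388
0.129091 / 0.108855 ≈ 1.186

1.186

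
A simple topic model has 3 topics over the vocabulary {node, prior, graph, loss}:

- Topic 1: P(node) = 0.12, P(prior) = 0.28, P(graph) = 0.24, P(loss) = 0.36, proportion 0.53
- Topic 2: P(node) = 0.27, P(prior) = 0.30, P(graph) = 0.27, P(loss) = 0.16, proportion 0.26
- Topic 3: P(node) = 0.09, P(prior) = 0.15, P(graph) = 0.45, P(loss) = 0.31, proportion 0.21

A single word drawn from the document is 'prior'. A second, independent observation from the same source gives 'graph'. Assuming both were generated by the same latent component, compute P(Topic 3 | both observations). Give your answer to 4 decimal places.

P(component k | x) = π_k·f_k(x) / marginal(x), where marginal(x) = Σ_j π_j·f_j(x).
Since both observations come from the same component, the likelihood for component k is f_k(x₁)·f_k(x₂).
  p_1 = [P(prior | comp) = 0.28] × [0.24] = 0.0672
  p_2 = [P(prior | comp) = 0.30] × [0.27] = 0.081
  p_3 = [P(prior | comp) = 0.15] × [0.45] = 0.0675
Prior × likelihood for each component:
  π_1·p_1 = 0.53 × 0.0672 = 0.035616
  π_2·p_2 = 0.26 × 0.081 = 0.02106
  π_3·p_3 = 0.21 × 0.0675 = 0.014175
Normaliser: 0.035616 + 0.02106 + 0.014175 = 0.070851
P(Topic 3 | x) ≈ 0.2001

0.2001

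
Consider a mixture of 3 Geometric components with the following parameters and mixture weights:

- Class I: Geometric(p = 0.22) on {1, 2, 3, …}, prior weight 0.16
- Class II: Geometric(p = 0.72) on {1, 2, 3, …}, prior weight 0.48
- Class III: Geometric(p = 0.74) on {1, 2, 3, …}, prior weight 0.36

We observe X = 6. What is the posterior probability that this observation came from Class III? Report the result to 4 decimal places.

Apply Bayes' rule: the posterior for each component is proportional to its prior times its likelihood at x.
Evaluate each component's likelihood at the observed value:
  p_I = 0.22·(1−0.22)^5 = 0.22·0.288717 = 0.0635178
  p_II = 0.72·(1−0.72)^5 = 0.72·0.00172104 = 0.00123915
  p_III = 0.74·(1−0.74)^5 = 0.74·0.00118814 = 0.000879222
Multiply by the mixture weights:
  π_I·p_I = 0.16 × 0.0635178 = 0.0101629
  π_II·p_II = 0.48 × 0.00123915 = 0.00059479
  π_III·p_III = 0.36 × 0.000879222 = 0.00031652
Marginal: 0.0101629 + 0.00059479 + 0.00031652 = 0.0110742
P(Class III | data) = 0.00031652 / 0.0110742 ≈ 0.0286

0.0286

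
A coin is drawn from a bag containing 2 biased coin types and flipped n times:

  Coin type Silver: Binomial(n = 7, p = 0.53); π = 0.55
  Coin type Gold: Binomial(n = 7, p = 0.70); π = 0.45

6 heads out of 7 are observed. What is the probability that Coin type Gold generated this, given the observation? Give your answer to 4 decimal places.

0.7349

Apply Bayes' rule: the posterior for each component is proportional to its prior times its likelihood at x.
Binomial probabilities:
  L_Silver = 0.0729207
  L_Gold = 0.247063
Prior × likelihood for each component:
  π_Silver·L_Silver = 0.55 × 0.0729207 = 0.0401064
  π_Gold·L_Gold = 0.45 × 0.247063 = 0.111178
Marginal: 0.0401064 + 0.111178 = 0.151285
P(Coin type Gold | the observation) ≈ 0.7349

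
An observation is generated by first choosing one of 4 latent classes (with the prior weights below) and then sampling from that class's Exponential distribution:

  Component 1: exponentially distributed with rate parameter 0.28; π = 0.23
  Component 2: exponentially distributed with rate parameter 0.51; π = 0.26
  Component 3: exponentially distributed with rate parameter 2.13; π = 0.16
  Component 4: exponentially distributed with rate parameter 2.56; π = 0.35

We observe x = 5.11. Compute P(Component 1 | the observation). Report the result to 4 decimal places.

0.6112

Apply Bayes' rule: the posterior for each component is proportional to its prior times its likelihood at x.
Component likelihoods at x = 5.11:
  p_1 = 0.28·e^(−0.28·5.11) = 0.28·e^(−1.4308) = 0.0669529
  p_2 = 0.51·e^(−0.51·5.11) = 0.51·e^(−2.6061) = 0.0376492
  p_3 = 2.13·e^(−2.13·5.11) = 2.13·e^(−10.8843) = 3.99382e-05
  p_4 = 2.56·e^(−2.56·5.11) = 2.56·e^(−13.0816) = 5.33302e-06
Weight by the priors:
  π_1·p_1 = 0.23 × 0.0669529 = 0.0153992
  π_2·p_2 = 0.26 × 0.0376492 = 0.00978878
  π_3·p_3 = 0.16 × 3.99382e-05 = 6.39011e-06
  π_4·p_4 = 0.35 × 5.33302e-06 = 1.86656e-06
Sum: 0.0153992 + 0.00978878 + 6.39011e-06 + 1.86656e-06 = 0.0251962
Responsibility of Component 1: 0.0153992 / 0.0251962 ≈ 0.6112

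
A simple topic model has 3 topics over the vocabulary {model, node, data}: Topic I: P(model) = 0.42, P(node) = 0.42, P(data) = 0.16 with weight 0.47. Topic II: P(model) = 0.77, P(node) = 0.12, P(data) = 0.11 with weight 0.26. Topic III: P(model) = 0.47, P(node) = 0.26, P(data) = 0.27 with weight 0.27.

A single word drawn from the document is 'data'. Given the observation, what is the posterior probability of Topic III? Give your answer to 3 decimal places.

Apply Bayes' rule: the posterior for each component is proportional to its prior times its likelihood at x.
Component likelihoods at x = 'data':
  p_I = 0.16
  p_II = 0.11
  p_III = 0.27
Multiply by the mixture weights:
  π_I·p_I = 0.47 × 0.16 = 0.0752
  π_II·p_II = 0.26 × 0.11 = 0.0286
  π_III·p_III = 0.27 × 0.27 = 0.0729
Normaliser: 0.0752 + 0.0286 + 0.0729 = 0.1767
Responsibility of Topic III: 0.0729 / 0.1767 ≈ 0.413

0.413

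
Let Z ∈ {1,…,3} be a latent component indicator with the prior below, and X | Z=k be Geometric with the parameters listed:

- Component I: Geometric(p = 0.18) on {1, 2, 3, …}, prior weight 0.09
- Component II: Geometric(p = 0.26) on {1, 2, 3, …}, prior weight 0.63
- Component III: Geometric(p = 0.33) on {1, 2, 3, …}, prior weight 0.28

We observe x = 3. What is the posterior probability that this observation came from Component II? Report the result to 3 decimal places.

0.631

The responsibility of component k is π_k f_k(x) divided by Σ_j π_j f_j(x).
Component likelihoods at x = 3:
  f_I = 0.18·(1−0.18)^2 = 0.18·0.6724 = 0.121032
  f_II = 0.26·(1−0.26)^2 = 0.26·0.5476 = 0.142376
  f_III = 0.33·(1−0.33)^2 = 0.33·0.4489 = 0.148137
Weight by the priors:
  π_I·f_I = 0.09 × 0.121032 = 0.0108929
  π_II·f_II = 0.63 × 0.142376 = 0.0896969
  π_III·f_III = 0.28 × 0.148137 = 0.0414784
Denominator: 0.0108929 + 0.0896969 + 0.0414784 = 0.142068
Responsibility of Component II: 0.0896969 / 0.142068 ≈ 0.631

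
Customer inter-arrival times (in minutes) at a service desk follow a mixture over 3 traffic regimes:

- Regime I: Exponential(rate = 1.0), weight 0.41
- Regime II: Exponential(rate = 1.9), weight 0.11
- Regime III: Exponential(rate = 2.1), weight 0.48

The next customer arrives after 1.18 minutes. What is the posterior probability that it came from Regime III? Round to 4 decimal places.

Posterior ∝ prior × likelihood, so P(k | x) ∝ P(Z=k) f_k(x); normalise over all components.
Component likelihoods at x = 1.18 minutes:
  f_I = 1.0·e^(−1.0·1.18) = 1.0·e^(−1.1800) = 0.307279
  f_II = 1.9·e^(−1.9·1.18) = 1.9·e^(−2.2420) = 0.201867
  f_III = 2.1·e^(−2.1·1.18) = 2.1·e^(−2.4780) = 0.176213
Weight by the priors:
  P(Z=I)·f_I = 0.41 × 0.307279 = 0.125984
  P(Z=II)·f_II = 0.11 × 0.201867 = 0.0222054
  P(Z=III)·f_III = 0.48 × 0.176213 = 0.0845822
Normaliser: 0.125984 + 0.0222054 + 0.0845822 = 0.232772
So the posterior for Regime III is 0.0845822 / 0.232772 ≈ 0.3634.

0.3634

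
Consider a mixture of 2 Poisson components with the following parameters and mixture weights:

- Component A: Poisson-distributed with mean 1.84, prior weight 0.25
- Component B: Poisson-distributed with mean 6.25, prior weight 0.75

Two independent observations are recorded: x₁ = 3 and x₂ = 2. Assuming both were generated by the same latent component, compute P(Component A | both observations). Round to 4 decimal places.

0.8330

The responsibility of component k is w_k f_k(x) divided by Σ_j w_j f_j(x).
Since both observations come from the same component, the likelihood for component k is f_k(x₁)·f_k(x₂).
  p_A = [e^(−1.84)·1.84^3/3! = 0.164892] × [0.268846] = 0.0443307
  p_B = [e^(−6.25)·6.25^3/3! = 0.0785504] × [0.0377042] = 0.00296168
Unnormalised posteriors:
  w_A·p_A = 0.25 × 0.0443307 = 0.0110827
  w_B·p_B = 0.75 × 0.00296168 = 0.00222126
Marginal: 0.0110827 + 0.00222126 = 0.0133039
P(Component A | x₁, x₂) = 0.0110827 / 0.0133039 ≈ 0.8330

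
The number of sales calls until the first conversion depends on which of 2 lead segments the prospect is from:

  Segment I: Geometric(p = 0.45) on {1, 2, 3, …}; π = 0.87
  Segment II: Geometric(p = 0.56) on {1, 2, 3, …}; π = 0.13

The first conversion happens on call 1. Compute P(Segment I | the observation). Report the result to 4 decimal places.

0.8432

By Bayes' theorem, P(k | x) = π_k f_k(x) / Σ_j π_j f_j(x).
Geometric probabilities:
  p_I = 0.45·(1−0.45)^0 = 0.45·1 = 0.45
  p_II = 0.56·(1−0.56)^0 = 0.56·1 = 0.56
Prior × likelihood for each component:
  π_I·p_I = 0.87 × 0.45 = 0.3915
  π_II·p_II = 0.13 × 0.56 = 0.0728
Normaliser: 0.3915 + 0.0728 = 0.4643
P(Segment I | 1) ≈ 0.8432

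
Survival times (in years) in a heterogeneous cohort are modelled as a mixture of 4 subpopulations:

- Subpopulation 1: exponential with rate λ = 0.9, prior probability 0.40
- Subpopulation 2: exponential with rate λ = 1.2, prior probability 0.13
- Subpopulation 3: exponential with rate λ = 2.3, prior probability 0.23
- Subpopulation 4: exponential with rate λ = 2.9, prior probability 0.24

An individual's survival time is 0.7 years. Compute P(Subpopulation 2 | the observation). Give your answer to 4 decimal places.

The responsibility of component k is π_k f_k(x) divided by Σ_j π_j f_j(x).
Evaluate each component's likelihood at the observed value:
  p_1 = 0.9·e^(−0.9·0.7) = 0.9·e^(−0.6300) = 0.479333
  p_2 = 1.2·e^(−1.2·0.7) = 1.2·e^(−0.8400) = 0.518053
  p_3 = 2.3·e^(−2.3·0.7) = 2.3·e^(−1.6100) = 0.459742
  p_4 = 2.9·e^(−2.9·0.7) = 2.9·e^(−2.0300) = 0.380873
Prior × likelihood for each component:
  π_1·p_1 = 0.40 × 0.479333 = 0.191733
  π_2·p_2 = 0.13 × 0.518053 = 0.0673468
  π_3·p_3 = 0.23 × 0.459742 = 0.105741
  π_4·p_4 = 0.24 × 0.380873 = 0.0914095
Normaliser: 0.191733 + 0.0673468 + 0.105741 + 0.0914095 = 0.45623
So the posterior for Subpopulation 2 is 0.0673468 / 0.45623 ≈ 0.1476.

0.1476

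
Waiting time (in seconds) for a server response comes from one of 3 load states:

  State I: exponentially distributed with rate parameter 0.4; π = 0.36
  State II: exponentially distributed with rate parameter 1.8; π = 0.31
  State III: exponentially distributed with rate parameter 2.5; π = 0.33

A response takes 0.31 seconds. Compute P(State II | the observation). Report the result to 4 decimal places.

Posterior ∝ prior × likelihood, so P(k | x) ∝ w_k f_k(x); normalise over all components.
Evaluate each component's likelihood at the observed value:
  L_I = 0.4·e^(−0.4·0.31) = 0.4·e^(−0.1240) = 0.353352
  L_II = 1.8·e^(−1.8·0.31) = 1.8·e^(−0.5580) = 1.03023
  L_III = 2.5·e^(−2.5·0.31) = 2.5·e^(−0.7750) = 1.15176
Prior × likelihood for each component:
  w_I·L_I = 0.36 × 0.353352 = 0.127207
  w_II·L_II = 0.31 × 1.03023 = 0.319373
  w_III·L_III = 0.33 × 1.15176 = 0.380081
Evidence: 0.127207 + 0.319373 + 0.380081 = 0.82666
Responsibility of State II: 0.319373 / 0.82666 ≈ 0.3863

0.3863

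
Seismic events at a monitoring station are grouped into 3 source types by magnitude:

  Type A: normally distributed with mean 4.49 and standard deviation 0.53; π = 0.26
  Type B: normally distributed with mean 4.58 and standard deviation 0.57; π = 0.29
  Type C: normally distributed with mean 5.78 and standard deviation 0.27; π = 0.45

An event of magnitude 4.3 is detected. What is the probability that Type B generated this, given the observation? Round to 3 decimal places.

0.495

Apply Bayes' rule: the posterior for each component is proportional to its prior times its likelihood at x.
Normal densities:
  p_A = 0.705874
  p_B = 0.62035
  p_C = 4.41572e-07
Multiply by the mixture weights:
  w_A·p_A = 0.26 × 0.705874 = 0.183527
  w_B·p_B = 0.29 × 0.62035 = 0.179901
  w_C·p_C = 0.45 × 4.41572e-07 = 1.98707e-07
Denominator: 0.183527 + 0.179901 + 1.98707e-07 = 0.363429
P(Type B | the observation) ≈ 0.495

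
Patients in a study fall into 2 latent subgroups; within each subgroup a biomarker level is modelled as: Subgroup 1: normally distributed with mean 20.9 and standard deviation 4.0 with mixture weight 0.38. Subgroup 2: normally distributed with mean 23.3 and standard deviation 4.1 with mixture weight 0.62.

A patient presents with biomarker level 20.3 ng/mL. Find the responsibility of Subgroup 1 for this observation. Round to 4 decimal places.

Apply Bayes' rule: the posterior for each component is proportional to its prior times its likelihood at x.
Component likelihoods at x = 20.3 ng/mL:
  p_1 = (1/(4.0·√(2π)))·exp(−(20.3−20.9)²/(2·4.0²)) = 0.099736·exp(-0.01125) = 0.0986198
  p_2 = (1/(4.1·√(2π)))·exp(−(20.3−23.3)²/(2·4.1²)) = 0.097303·exp(-0.26770) = 0.0744503
Prior × likelihood for each component:
  π_1·p_1 = 0.38 × 0.0986198 = 0.0374755
  π_2·p_2 = 0.62 × 0.0744503 = 0.0461592
Denominator: 0.0374755 + 0.0461592 = 0.0836347
P(Subgroup 1 | the observation) = 0.0374755 / 0.0836347 ≈ 0.4481

0.4481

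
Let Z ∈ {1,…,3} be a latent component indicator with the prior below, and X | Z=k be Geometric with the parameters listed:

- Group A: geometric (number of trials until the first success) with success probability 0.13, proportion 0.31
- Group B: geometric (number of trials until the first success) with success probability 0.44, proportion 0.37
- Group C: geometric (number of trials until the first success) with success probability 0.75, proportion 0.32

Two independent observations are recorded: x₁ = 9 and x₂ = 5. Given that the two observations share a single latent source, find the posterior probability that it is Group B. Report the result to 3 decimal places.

0.065

Apply Bayes' rule: the posterior for each component is proportional to its prior times its likelihood at x.
Since both observations come from the same component, the likelihood for component k is f_k(x₁)·f_k(x₂).
  L_A = [0.13·(1−0.13)^8 = 0.13·0.328212 = 0.0426675] × [0.0744767] = 0.00317774
  L_B = [0.44·(1−0.44)^8 = 0.44·0.00967173 = 0.00425556] × [0.0432718] = 0.000184146
  L_C = [0.75·(1−0.75)^8 = 0.75·1.52588e-05 = 1.14441e-05] × [0.00292969] = 3.35276e-08
Weight by the priors:
  w_A·L_A = 0.31 × 0.00317774 = 0.000985098
  w_B·L_B = 0.37 × 0.000184146 = 6.81339e-05
  w_C·L_C = 0.32 × 3.35276e-08 = 1.07288e-08
Denominator: 0.000985098 + 6.81339e-05 + 1.07288e-08 = 0.00105324
P(Group B | x₁, x₂) = 6.81339e-05 / 0.00105324 ≈ 0.065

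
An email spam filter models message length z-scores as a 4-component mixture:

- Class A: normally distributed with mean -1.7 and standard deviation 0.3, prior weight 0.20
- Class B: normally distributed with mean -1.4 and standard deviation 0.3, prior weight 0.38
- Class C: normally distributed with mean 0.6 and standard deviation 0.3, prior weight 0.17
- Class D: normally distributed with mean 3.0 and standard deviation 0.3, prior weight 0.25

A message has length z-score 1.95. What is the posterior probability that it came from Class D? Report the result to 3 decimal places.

P(component k | x) = P(Z=k)·f_k(x) / marginal(x), where marginal(x) = Σ_j P(Z=j)·f_j(x).
Normal densities:
  p_A = (1/(0.3·√(2π)))·exp(−(1.95−-1.7)²/(2·0.3²)) = 1.329808·exp(-74.01389) = 9.54916e-33
  p_B = (1/(0.3·√(2π)))·exp(−(1.95−-1.4)²/(2·0.3²)) = 1.329808·exp(-62.34722) = 1.11361e-27
  p_C = (1/(0.3·√(2π)))·exp(−(1.95−0.6)²/(2·0.3²)) = 1.329808·exp(-10.12500) = 5.32791e-05
  p_D = (1/(0.3·√(2π)))·exp(−(1.95−3.0)²/(2·0.3²)) = 1.329808·exp(-6.12500) = 0.00290894
Unnormalised posteriors:
  P(Z=A)·p_A = 0.20 × 9.54916e-33 = 1.90983e-33
  P(Z=B)·p_B = 0.38 × 1.11361e-27 = 4.23173e-28
  P(Z=C)·p_C = 0.17 × 5.32791e-05 = 9.05745e-06
  P(Z=D)·p_D = 0.25 × 0.00290894 = 0.000727236
Marginal: 1.90983e-33 + 4.23173e-28 + 9.05745e-06 + 0.000727236 = 0.000736293
Responsibility of Class D: 0.000727236 / 0.000736293 ≈ 0.988

0.988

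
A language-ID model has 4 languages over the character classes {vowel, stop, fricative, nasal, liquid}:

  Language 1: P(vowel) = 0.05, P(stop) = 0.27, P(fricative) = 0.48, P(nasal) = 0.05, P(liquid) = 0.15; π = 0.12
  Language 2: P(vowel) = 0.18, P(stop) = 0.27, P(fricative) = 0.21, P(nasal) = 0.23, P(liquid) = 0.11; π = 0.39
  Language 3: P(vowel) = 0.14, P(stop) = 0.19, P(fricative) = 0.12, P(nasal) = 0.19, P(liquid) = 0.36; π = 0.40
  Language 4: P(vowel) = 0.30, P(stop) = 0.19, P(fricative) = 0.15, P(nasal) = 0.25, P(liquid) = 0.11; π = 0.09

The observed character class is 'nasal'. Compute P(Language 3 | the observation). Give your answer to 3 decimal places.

By Bayes' theorem, P(k | x) = w_k f_k(x) / Σ_j w_j f_j(x).
Categorical probabilities:
  p_1 = 0.05
  p_2 = 0.23
  p_3 = 0.19
  p_4 = 0.25
Multiply by the mixture weights:
  w_1·p_1 = 0.12 × 0.05 = 0.006
  w_2·p_2 = 0.39 × 0.23 = 0.0897
  w_3·p_3 = 0.40 × 0.19 = 0.076
  w_4·p_4 = 0.09 × 0.25 = 0.0225
Marginal: 0.006 + 0.0897 + 0.076 + 0.0225 = 0.1942
Responsibility of Language 3: 0.076 / 0.1942 ≈ 0.391

0.391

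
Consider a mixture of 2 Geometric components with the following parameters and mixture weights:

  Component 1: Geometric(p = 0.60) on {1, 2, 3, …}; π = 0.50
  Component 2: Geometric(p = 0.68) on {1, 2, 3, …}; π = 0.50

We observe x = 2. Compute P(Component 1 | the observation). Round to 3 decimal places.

0.524

P(component k | x) = π_k·f_k(x) / marginal(x), where marginal(x) = Σ_j π_j·f_j(x).
Evaluate each component's likelihood at the observed value:
  p_1 = 0.60·(1−0.60)^1 = 0.60·0.4 = 0.24
  p_2 = 0.68·(1−0.68)^1 = 0.68·0.32 = 0.2176
Multiply by the mixture weights:
  π_1·p_1 = 0.50 × 0.24 = 0.12
  π_2·p_2 = 0.50 × 0.2176 = 0.1088
Sum: 0.12 + 0.1088 = 0.2288
P(Component 1 | data) ≈ 0.524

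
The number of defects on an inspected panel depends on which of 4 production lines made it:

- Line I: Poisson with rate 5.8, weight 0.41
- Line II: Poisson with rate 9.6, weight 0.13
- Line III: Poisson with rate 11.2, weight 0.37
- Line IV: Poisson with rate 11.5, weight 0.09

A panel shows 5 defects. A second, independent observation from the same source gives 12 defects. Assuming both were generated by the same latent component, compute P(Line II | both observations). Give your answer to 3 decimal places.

By Bayes' theorem, P(k | x) = P(Z=k) f_k(x) / Σ_j P(Z=j) f_j(x).
Since both observations come from the same component, the likelihood for component k is f_k(x₁)·f_k(x₂).
  L_I = [e^(−5.8)·5.8^5/5! = 0.165596] × [0.0091599] = 0.00151685
  L_II = [e^(−9.6)·9.6^5/5! = 0.0460201] × [0.0866345] = 0.00398693
  L_III = [e^(−11.2)·11.2^5/5! = 0.0200822] × [0.11122] = 0.00223353
  L_IV = [e^(−11.5)·11.5^5/5! = 0.0169794] × [0.113149] = 0.0019212
Multiply by the mixture weights:
  P(Z=I)·L_I = 0.41 × 0.00151685 = 0.000621907
  P(Z=II)·L_II = 0.13 × 0.00398693 = 0.000518301
  P(Z=III)·L_III = 0.37 × 0.00223353 = 0.000826406
  P(Z=IV)·L_IV = 0.09 × 0.0019212 = 0.000172908
Normaliser: 0.000621907 + 0.000518301 + 0.000826406 + 0.000172908 = 0.00213952
P(Line II | data) ≈ 0.242

0.242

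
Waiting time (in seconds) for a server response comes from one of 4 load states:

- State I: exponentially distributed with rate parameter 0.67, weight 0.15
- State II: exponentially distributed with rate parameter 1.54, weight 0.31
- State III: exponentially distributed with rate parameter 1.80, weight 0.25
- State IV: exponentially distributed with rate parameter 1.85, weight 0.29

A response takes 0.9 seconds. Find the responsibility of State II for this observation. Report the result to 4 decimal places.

P(component k | x) = P(Z=k)·f_k(x) / marginal(x), where marginal(x) = Σ_j P(Z=j)·f_j(x).
Evaluate each component's likelihood at the observed value:
  p_I = 0.366602
  p_II = 0.385113
  p_III = 0.356218
  p_IV = 0.350003
Multiply by the mixture weights:
  P(Z=I)·p_I = 0.15 × 0.366602 = 0.0549904
  P(Z=II)·p_II = 0.31 × 0.385113 = 0.119385
  P(Z=III)·p_III = 0.25 × 0.356218 = 0.0890544
  P(Z=IV)·p_IV = 0.29 × 0.350003 = 0.101501
Denominator: 0.0549904 + 0.119385 + 0.0890544 + 0.101501 = 0.364931
P(State II | the observation) = 0.119385 / 0.364931 ≈ 0.3271

0.3271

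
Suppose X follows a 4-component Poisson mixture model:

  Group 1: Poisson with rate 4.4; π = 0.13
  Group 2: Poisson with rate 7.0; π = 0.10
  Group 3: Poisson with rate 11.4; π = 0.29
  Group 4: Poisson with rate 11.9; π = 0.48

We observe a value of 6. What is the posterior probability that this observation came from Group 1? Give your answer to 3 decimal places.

0.299

By Bayes' theorem, P(k | x) = π_k f_k(x) / Σ_j π_j f_j(x).
Poisson probabilities:
  L_1 = e^(−4.4)·4.4^6/6! = 0.123734
  L_2 = e^(−7.0)·7.0^6/6! = 0.149003
  L_3 = e^(−11.4)·11.4^6/6! = 0.0341303
  L_4 = e^(−11.9)·11.9^6/6! = 0.0267821
Unnormalised posteriors:
  π_1·L_1 = 0.13 × 0.123734 = 0.0160854
  π_2·L_2 = 0.10 × 0.149003 = 0.0149003
  π_3·L_3 = 0.29 × 0.0341303 = 0.00989777
  π_4·L_4 = 0.48 × 0.0267821 = 0.0128554
Sum: 0.0160854 + 0.0149003 + 0.00989777 + 0.0128554 = 0.0537388
P(Group 1 | x) ≈ 0.299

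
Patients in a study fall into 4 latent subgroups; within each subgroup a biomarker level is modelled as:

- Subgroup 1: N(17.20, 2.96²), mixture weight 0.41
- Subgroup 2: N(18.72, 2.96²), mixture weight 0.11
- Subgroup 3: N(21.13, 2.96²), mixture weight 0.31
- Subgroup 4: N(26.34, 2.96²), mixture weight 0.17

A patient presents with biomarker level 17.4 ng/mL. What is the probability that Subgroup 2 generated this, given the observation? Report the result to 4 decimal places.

The responsibility of component k is w_k f_k(x) divided by Σ_j w_j f_j(x).
Normal densities:
  p_1 = (1/(2.96·√(2π)))·exp(−(17.4−17.20)²/(2·2.96²)) = 0.134778·exp(-0.00228) = 0.13447
  p_2 = (1/(2.96·√(2π)))·exp(−(17.4−18.72)²/(2·2.96²)) = 0.134778·exp(-0.09943) = 0.122021
  p_3 = (1/(2.96·√(2π)))·exp(−(17.4−21.13)²/(2·2.96²)) = 0.134778·exp(-0.79397) = 0.0609258
  p_4 = (1/(2.96·√(2π)))·exp(−(17.4−26.34)²/(2·2.96²)) = 0.134778·exp(-4.56102) = 0.00140862
Unnormalised posteriors:
  w_1·p_1 = 0.41 × 0.13447 = 0.0551329
  w_2·p_2 = 0.11 × 0.122021 = 0.0134223
  w_3·p_3 = 0.31 × 0.0609258 = 0.018887
  w_4·p_4 = 0.17 × 0.00140862 = 0.000239466
Denominator: 0.0551329 + 0.0134223 + 0.018887 + 0.000239466 = 0.0876817
Responsibility of Subgroup 2: 0.0134223 / 0.0876817 ≈ 0.1531

0.1531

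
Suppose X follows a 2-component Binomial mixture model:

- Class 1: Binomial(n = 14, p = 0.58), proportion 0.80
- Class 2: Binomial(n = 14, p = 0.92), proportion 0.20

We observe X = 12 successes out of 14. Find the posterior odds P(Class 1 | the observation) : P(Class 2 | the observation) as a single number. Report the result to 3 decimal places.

The posterior odds equal the prior odds times the likelihood ratio: (w_i/w_j)·(f_i(x)/f_j(x)).
Evaluate each component's likelihood at the observed value:
  p_1 = C(14,12)·0.58^12·0.42^2 = 91·0.00144923·0.1764 = 0.0232635
  p_2 = C(14,12)·0.92^12·0.08^2 = 91·0.367666·0.0064 = 0.214129
Odds = (0.80/0.20) × (0.0232635/0.214129) = 4 × 0.108643 ≈ 0.435

0.435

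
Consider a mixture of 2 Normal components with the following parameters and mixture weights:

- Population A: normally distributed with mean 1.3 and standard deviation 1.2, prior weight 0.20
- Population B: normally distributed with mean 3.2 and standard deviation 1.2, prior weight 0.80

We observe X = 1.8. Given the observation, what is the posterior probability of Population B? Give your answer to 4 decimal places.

0.6884

Apply Bayes' rule: the posterior for each component is proportional to its prior times its likelihood at x.
Component likelihoods at x = 1.8:
  p_A = 0.30481
  p_B = 0.168332
Weight by the priors:
  P(Z=A)·p_A = 0.20 × 0.30481 = 0.0609621
  P(Z=B)·p_B = 0.80 × 0.168332 = 0.134666
Marginal: 0.0609621 + 0.134666 = 0.195628
P(Population B | x) ≈ 0.6884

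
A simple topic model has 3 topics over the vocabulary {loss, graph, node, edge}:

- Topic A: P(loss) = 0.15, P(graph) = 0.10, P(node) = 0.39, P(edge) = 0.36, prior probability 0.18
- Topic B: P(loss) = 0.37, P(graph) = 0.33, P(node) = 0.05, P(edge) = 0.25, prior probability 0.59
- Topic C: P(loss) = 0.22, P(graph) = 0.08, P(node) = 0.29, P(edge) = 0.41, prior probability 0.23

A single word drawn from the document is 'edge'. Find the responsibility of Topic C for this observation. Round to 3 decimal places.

0.308

Apply Bayes' rule: the posterior for each component is proportional to its prior times its likelihood at x.
Evaluate each component's likelihood at the observed value:
  f_A = P(edge | comp) = 0.36
  f_B = P(edge | comp) = 0.25
  f_C = P(edge | comp) = 0.41
Weight by the priors:
  w_A·f_A = 0.18 × 0.36 = 0.0648
  w_B·f_B = 0.59 × 0.25 = 0.1475
  w_C·f_C = 0.23 × 0.41 = 0.0943
Normaliser: 0.0648 + 0.1475 + 0.0943 = 0.3066
So the posterior for Topic C is 0.0943 / 0.3066 ≈ 0.308.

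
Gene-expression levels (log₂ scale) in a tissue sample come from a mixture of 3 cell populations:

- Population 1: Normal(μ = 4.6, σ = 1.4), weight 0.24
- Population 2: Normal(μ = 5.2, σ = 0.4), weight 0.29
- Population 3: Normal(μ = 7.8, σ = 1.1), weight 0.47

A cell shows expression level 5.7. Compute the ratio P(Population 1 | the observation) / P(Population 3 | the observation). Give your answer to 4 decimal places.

1.8228

Since P(k|x) ∝ w_k f_k(x), the posterior odds are w_i f_i(x) / (w_j f_j(x)).
Component likelihoods at x = 5.7:
  p_1 = (1/(1.4·√(2π)))·exp(−(5.7−4.6)²/(2·1.4²)) = 0.284959·exp(-0.30867) = 0.20928
  p_2 = (1/(0.4·√(2π)))·exp(−(5.7−5.2)²/(2·0.4²)) = 0.997356·exp(-0.78125) = 0.456623
  p_3 = (1/(1.1·√(2π)))·exp(−(5.7−7.8)²/(2·1.1²)) = 0.362675·exp(-1.82231) = 0.0586268
Posterior odds = (w_1·p_1) / (w_3·p_3) = (0.24·0.20928) / (0.47·0.0586268) = 0.0502271 / 0.0275546 ≈ 1.8228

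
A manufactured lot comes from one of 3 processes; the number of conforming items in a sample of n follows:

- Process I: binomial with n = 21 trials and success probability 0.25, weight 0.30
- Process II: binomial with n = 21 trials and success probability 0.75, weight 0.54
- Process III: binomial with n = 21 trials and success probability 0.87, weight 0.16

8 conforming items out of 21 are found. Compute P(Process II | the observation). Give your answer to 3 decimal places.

0.007

By Bayes' theorem, P(k | x) = π_k f_k(x) / Σ_j π_j f_j(x).
Binomial probabilities:
  L_I = C(21,8)·0.25^8·0.75^13 = 203490·1.52588e-05·0.0237573 = 0.0737666
  L_II = C(21,8)·0.75^8·0.25^13 = 203490·0.100113·1.49012e-08 = 0.000303566
  L_III = C(21,8)·0.87^8·0.13^13 = 203490·0.328212·3.02875e-12 = 2.02284e-07
Multiply by the mixture weights:
  π_I·L_I = 0.30 × 0.0737666 = 0.02213
  π_II·L_II = 0.54 × 0.000303566 = 0.000163926
  π_III·L_III = 0.16 × 2.02284e-07 = 3.23654e-08
Marginal: 0.02213 + 0.000163926 + 3.23654e-08 = 0.0222939
Responsibility of Process II: 0.000163926 / 0.0222939 ≈ 0.007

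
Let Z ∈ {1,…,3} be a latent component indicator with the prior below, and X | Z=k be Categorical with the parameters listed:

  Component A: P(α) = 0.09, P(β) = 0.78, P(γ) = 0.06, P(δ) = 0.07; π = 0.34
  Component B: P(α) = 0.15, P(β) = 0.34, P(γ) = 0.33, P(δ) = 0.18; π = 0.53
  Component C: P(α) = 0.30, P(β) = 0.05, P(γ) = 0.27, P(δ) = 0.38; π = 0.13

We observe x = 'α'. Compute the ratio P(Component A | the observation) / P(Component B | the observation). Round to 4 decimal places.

0.3849

The posterior odds equal the prior odds times the likelihood ratio: (π_i/π_j)·(f_i(x)/f_j(x)).
Categorical probabilities:
  p_A = P(α | comp) = 0.09
  p_B = P(α | comp) = 0.15
  p_C = P(α | comp) = 0.30
0.0306 / 0.0795 ≈ 0.3849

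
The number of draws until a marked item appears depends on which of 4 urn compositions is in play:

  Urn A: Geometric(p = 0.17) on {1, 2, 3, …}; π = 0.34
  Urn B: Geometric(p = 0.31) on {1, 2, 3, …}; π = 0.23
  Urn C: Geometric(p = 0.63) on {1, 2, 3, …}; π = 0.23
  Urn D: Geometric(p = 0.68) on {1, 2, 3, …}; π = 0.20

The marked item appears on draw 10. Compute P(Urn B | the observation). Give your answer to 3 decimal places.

The responsibility of component k is w_k f_k(x) divided by Σ_j w_j f_j(x).
Evaluate each component's likelihood at the observed value:
  f_A = 0.0317798
  f_B = 0.0109901
  f_C = 8.18759e-05
  f_D = 2.39254e-05
Prior × likelihood for each component:
  w_A·f_A = 0.34 × 0.0317798 = 0.0108051
  w_B·f_B = 0.23 × 0.0109901 = 0.00252773
  w_C·f_C = 0.23 × 8.18759e-05 = 1.88315e-05
  w_D·f_D = 0.20 × 2.39254e-05 = 4.78507e-06
Marginal: 0.0108051 + 0.00252773 + 1.88315e-05 + 4.78507e-06 = 0.0133565
P(Urn B | data) = 0.00252773 / 0.0133565 ≈ 0.189

0.189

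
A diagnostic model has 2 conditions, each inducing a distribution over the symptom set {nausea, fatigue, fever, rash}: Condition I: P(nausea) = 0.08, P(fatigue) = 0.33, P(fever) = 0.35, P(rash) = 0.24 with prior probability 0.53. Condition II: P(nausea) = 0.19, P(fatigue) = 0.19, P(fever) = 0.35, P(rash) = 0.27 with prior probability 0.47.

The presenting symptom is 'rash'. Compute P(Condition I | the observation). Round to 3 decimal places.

P(component k | x) = P(Z=k)·f_k(x) / marginal(x), where marginal(x) = Σ_j P(Z=j)·f_j(x).
Component likelihoods at x = 'rash':
  L_I = P(rash | comp) = 0.24
  L_II = P(rash | comp) = 0.27
Multiply by the mixture weights:
  P(Z=I)·L_I = 0.53 × 0.24 = 0.1272
  P(Z=II)·L_II = 0.47 × 0.27 = 0.1269
Denominator: 0.1272 + 0.1269 = 0.2541
P(Condition I | data) = 0.1272 / 0.2541 ≈ 0.501

0.501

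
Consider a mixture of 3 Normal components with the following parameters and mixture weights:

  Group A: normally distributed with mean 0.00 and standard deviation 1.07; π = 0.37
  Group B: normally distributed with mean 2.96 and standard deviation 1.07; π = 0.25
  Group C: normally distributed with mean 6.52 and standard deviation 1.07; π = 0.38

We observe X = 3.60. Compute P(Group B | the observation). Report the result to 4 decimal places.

Apply Bayes' rule: the posterior for each component is proportional to its prior times its likelihood at x.
Normal densities:
  f_A = 0.00129858
  f_B = 0.311774
  f_C = 0.00900261
Multiply by the mixture weights:
  π_A·f_A = 0.37 × 0.00129858 = 0.000480476
  π_B·f_B = 0.25 × 0.311774 = 0.0779434
  π_C·f_C = 0.38 × 0.00900261 = 0.00342099
Sum: 0.000480476 + 0.0779434 + 0.00342099 = 0.0818449
P(Group B | the observation) ≈ 0.9523

0.9523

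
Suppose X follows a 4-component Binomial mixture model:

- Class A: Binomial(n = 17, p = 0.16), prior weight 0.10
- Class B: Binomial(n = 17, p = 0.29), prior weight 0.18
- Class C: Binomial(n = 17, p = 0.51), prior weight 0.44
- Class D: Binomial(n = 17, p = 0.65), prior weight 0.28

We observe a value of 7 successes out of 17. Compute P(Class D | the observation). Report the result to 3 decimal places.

0.083

P(component k | x) = π_k·f_k(x) / marginal(x), where marginal(x) = Σ_j π_j·f_j(x).
Binomial probabilities:
  f_A = C(17,7)·0.16^7·0.84^10 = 19448·2.68435e-06·0.174901 = 0.00913078
  f_B = C(17,7)·0.29^7·0.71^10 = 19448·0.000172499·0.0325524 = 0.109205
  f_C = C(17,7)·0.51^7·0.49^10 = 19448·0.00897411·0.000797923 = 0.13926
  f_D = C(17,7)·0.65^7·0.35^10 = 19448·0.0490223·2.75855e-05 = 0.0262996
Prior × likelihood for each component:
  π_A·f_A = 0.10 × 0.00913078 = 0.000913078
  π_B·f_B = 0.18 × 0.109205 = 0.019657
  π_C·f_C = 0.44 × 0.13926 = 0.0612745
  π_D·f_D = 0.28 × 0.0262996 = 0.00736388
Marginal: 0.000913078 + 0.019657 + 0.0612745 + 0.00736388 = 0.0892084
Responsibility of Class D: 0.00736388 / 0.0892084 ≈ 0.083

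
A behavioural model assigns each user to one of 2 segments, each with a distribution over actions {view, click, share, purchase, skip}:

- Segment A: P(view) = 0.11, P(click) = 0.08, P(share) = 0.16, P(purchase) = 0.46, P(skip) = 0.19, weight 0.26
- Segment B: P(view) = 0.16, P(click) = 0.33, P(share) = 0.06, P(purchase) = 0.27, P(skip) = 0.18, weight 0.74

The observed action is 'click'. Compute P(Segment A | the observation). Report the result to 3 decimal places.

0.078

The responsibility of component k is π_k f_k(x) divided by Σ_j π_j f_j(x).
Evaluate each component's likelihood at the observed value:
  f_A = 0.08
  f_B = 0.33
Multiply by the mixture weights:
  π_A·f_A = 0.26 × 0.08 = 0.0208
  π_B·f_B = 0.74 × 0.33 = 0.2442
Marginal: 0.0208 + 0.2442 = 0.265
P(Segment A | the observation) = 0.0208 / 0.265 ≈ 0.078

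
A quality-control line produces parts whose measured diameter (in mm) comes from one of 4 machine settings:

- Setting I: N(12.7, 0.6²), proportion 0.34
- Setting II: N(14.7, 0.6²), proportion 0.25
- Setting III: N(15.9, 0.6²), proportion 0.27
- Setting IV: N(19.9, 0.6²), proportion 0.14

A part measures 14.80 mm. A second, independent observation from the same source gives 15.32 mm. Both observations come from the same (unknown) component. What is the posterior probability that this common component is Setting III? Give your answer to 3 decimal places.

0.179

The responsibility of component k is π_k f_k(x) divided by Σ_j π_j f_j(x).
Since both observations come from the same component, the likelihood for component k is f_k(x₁)·f_k(x₂).
  p_I = [(1/(0.6·√(2π)))·exp(−(14.80−12.7)²/(2·0.6²)) = 0.664904·exp(-6.12500) = 0.00145447] × [4.81109e-05] = 6.99759e-08
  p_II = [(1/(0.6·√(2π)))·exp(−(14.80−14.7)²/(2·0.6²)) = 0.664904·exp(-0.01389) = 0.655733] × [0.389847] = 0.255635
  p_III = [(1/(0.6·√(2π)))·exp(−(14.80−15.9)²/(2·0.6²)) = 0.664904·exp(-1.68056) = 0.123852] × [0.416722] = 0.0516119
  p_IV = [(1/(0.6·√(2π)))·exp(−(14.80−19.9)²/(2·0.6²)) = 0.664904·exp(-36.12500) = 1.36104e-16] × [1.47935e-13] = 2.01346e-29
Weight by the priors:
  π_I·p_I = 0.34 × 6.99759e-08 = 2.37918e-08
  π_II·p_II = 0.25 × 0.255635 = 0.0639088
  π_III·p_III = 0.27 × 0.0516119 = 0.0139352
  π_IV·p_IV = 0.14 × 2.01346e-29 = 2.81884e-30
Denominator: 2.37918e-08 + 0.0639088 + 0.0139352 + 2.81884e-30 = 0.077844
So the posterior for Setting III is 0.0139352 / 0.077844 ≈ 0.179.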